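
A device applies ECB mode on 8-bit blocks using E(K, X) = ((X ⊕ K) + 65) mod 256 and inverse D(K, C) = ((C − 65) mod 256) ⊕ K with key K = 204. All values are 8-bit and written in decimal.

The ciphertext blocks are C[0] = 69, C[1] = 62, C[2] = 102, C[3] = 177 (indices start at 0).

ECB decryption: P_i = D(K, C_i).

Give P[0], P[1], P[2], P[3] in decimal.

P[0] = 200, P[1] = 49, P[2] = 233, P[3] = 188

P[0]: D(K, 69) = 200.
P[1]: D(K, 62) = 49.
P[2]: D(K, 102) = 233.
P[3]: D(K, 177) = 188.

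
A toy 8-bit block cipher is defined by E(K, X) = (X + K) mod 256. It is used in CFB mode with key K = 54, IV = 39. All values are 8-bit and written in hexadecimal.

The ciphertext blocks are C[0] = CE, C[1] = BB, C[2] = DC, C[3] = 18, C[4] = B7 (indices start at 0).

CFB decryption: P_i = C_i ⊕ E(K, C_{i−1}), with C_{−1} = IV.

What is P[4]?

P[4]: E(K, 18) = 6C; B7 ⊕ 6C = DB.

P[4] = DB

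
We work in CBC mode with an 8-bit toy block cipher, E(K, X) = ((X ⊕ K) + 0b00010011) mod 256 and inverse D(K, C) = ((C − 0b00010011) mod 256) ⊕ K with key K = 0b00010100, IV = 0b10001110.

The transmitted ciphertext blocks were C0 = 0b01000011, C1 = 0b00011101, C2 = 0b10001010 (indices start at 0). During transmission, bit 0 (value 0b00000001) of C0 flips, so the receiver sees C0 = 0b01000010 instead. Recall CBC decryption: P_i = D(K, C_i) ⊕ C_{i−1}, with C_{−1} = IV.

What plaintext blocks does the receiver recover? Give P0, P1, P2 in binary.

Only C0 changed, to 0b01000010. In CBC, a change in C_i garbles P_i and flips the same bit in P_{i+1}. Decrypting the received ciphertext:
P0: D(K, 0b01000010) = 0b00111011; 0b00111011 ⊕ 0b10001110 = 0b10110101.
P1: D(K, 0b00011101) = 0b00011110; 0b00011110 ⊕ 0b01000010 = 0b01011100.
P2: D(K, 0b10001010) = 0b01100011; 0b01100011 ⊕ 0b00011101 = 0b01111110.
Blocks that differ from the original plaintext: P0, P1.

P0 = 0b10110101, P1 = 0b01011100, P2 = 0b01111110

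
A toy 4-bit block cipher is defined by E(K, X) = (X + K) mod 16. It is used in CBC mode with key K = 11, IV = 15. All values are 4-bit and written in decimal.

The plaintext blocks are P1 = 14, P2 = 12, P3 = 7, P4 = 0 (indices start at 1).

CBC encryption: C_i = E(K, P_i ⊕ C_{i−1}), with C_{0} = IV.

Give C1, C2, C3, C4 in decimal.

C1 = 12, C2 = 11, C3 = 7, C4 = 2

C1: P1 ⊕ 15 = 1; E(K, 1) = 12.
C2: P2 ⊕ 12 = 0; E(K, 0) = 11.
C3: P3 ⊕ 11 = 12; E(K, 12) = 7.
C4: P4 ⊕ 7 = 7; E(K, 7) = 2.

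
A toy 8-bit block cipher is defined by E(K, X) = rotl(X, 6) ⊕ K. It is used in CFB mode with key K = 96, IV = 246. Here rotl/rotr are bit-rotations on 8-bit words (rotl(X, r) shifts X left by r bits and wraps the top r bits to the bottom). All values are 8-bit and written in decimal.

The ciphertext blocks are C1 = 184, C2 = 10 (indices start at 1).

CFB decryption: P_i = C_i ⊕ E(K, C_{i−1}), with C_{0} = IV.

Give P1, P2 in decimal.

P1 = 101, P2 = 68

P1: E(K, 246) = 221; 184 ⊕ 221 = 101.
P2: E(K, 184) = 78; 10 ⊕ 78 = 68.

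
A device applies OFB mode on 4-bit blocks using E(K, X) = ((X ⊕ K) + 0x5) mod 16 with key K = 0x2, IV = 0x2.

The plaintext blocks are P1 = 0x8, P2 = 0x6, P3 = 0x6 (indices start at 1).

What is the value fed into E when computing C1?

OFB encryption: S_i = E(K, S_{i−1}) with S_{0} = IV; C_i = P_i ⊕ S_i.
C1: S = E(K, 0x2) = 0x5; 0x8 ⊕ 0x5 = 0xD.
So the input to E for block 1 is 0x2.

0x2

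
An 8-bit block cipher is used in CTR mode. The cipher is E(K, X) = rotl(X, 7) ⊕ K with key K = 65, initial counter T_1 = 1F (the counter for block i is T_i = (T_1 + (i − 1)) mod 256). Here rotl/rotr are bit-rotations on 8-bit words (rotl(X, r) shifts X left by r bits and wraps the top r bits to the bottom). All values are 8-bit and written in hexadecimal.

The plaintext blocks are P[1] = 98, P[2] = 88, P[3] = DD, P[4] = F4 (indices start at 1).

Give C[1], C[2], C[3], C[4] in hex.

C[1] = 72, C[2] = FD, C[3] = 28, C[4] = 80

CTR encryption: S_i = E(K, T_i) where T_i is the counter for block i; C_i = P_i ⊕ S_i.
C[1]: T = 1F, S = E(K, T) = EA; 98 ⊕ EA = 72.
C[2]: T = 20, S = E(K, T) = 75; 88 ⊕ 75 = FD.
C[3]: T = 21, S = E(K, T) = F5; DD ⊕ F5 = 28.
C[4]: T = 22, S = E(K, T) = 74; F4 ⊕ 74 = 80.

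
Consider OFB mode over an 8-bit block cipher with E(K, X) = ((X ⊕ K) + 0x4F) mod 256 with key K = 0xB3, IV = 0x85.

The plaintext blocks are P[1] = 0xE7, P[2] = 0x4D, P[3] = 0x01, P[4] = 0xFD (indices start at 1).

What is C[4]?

OFB encryption: S_i = E(K, S_{i−1}) with S_{0} = IV; C_i = P_i ⊕ S_i.
C[1]: S = E(K, 0x85) = 0x85; 0xE7 ⊕ 0x85 = 0x62.
C[2]: S = E(K, 0x85) = 0x85; 0x4D ⊕ 0x85 = 0xC8.
C[3]: S = E(K, 0x85) = 0x85; 0x01 ⊕ 0x85 = 0x84.
C[4]: S = E(K, 0x85) = 0x85; 0xFD ⊕ 0x85 = 0x78.

C[4] = 0x78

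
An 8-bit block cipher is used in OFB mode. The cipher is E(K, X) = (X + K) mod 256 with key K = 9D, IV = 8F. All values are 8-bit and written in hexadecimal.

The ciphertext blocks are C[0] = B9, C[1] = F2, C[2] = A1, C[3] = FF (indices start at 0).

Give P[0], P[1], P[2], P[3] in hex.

OFB decryption: S_i = E(K, S_{i−1}) with S_{−1} = IV; P_i = C_i ⊕ S_i.
P[0]: S = E(K, 8F) = 2C; B9 ⊕ 2C = 95.
P[1]: S = E(K, 2C) = C9; F2 ⊕ C9 = 3B.
P[2]: S = E(K, C9) = 66; A1 ⊕ 66 = C7.
P[3]: S = E(K, 66) = 03; FF ⊕ 03 = FC.

P[0] = 95, P[1] = 3B, P[2] = C7, P[3] = FC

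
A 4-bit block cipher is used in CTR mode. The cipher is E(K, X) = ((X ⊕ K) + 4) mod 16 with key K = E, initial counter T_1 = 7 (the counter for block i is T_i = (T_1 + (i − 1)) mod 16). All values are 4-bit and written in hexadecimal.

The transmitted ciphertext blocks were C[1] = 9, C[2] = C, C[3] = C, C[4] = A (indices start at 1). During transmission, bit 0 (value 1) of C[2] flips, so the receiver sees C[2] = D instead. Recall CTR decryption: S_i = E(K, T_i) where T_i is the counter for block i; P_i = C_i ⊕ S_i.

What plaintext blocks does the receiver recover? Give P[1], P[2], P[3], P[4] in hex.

P[1] = 4, P[2] = 7, P[3] = 7, P[4] = 2

Only C[2] changed, to D. In CTR, a change in C_i flips the same bit in P_i only; the keystream is unaffected. Decrypting the received ciphertext:
P[1]: T = 7, S = E(K, T) = D; 9 ⊕ D = 4.
P[2]: T = 8, S = E(K, T) = A; D ⊕ A = 7.
P[3]: T = 9, S = E(K, T) = B; C ⊕ B = 7.
P[4]: T = A, S = E(K, T) = 8; A ⊕ 8 = 2.
Blocks that differ from the original plaintext: P[2].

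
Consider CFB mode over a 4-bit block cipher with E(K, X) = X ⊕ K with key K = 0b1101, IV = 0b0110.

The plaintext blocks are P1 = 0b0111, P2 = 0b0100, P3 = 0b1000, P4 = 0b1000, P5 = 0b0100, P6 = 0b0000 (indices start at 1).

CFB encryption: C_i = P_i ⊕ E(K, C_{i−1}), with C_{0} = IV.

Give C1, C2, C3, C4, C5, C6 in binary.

C1 = 0b1100, C2 = 0b0101, C3 = 0b0000, C4 = 0b0101, C5 = 0b1100, C6 = 0b0001

C1: E(K, 0b0110) = 0b1011; 0b0111 ⊕ 0b1011 = 0b1100.
C2: E(K, 0b1100) = 0b0001; 0b0100 ⊕ 0b0001 = 0b0101.
C3: E(K, 0b0101) = 0b1000; 0b1000 ⊕ 0b1000 = 0b0000.
C4: E(K, 0b0000) = 0b1101; 0b1000 ⊕ 0b1101 = 0b0101.
C5: E(K, 0b0101) = 0b1000; 0b0100 ⊕ 0b1000 = 0b1100.
C6: E(K, 0b1100) = 0b0001; 0b0000 ⊕ 0b0001 = 0b0001.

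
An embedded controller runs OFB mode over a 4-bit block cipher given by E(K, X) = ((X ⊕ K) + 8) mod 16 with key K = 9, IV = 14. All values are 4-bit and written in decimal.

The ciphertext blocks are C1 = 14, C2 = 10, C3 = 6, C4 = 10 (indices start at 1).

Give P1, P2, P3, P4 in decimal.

OFB decryption: S_i = E(K, S_{i−1}) with S_{0} = IV; P_i = C_i ⊕ S_i.
P1: S = E(K, 14) = 15; 14 ⊕ 15 = 1.
P2: S = E(K, 15) = 14; 10 ⊕ 14 = 4.
P3: S = E(K, 14) = 15; 6 ⊕ 15 = 9.
P4: S = E(K, 15) = 14; 10 ⊕ 14 = 4.

P1 = 1, P2 = 4, P3 = 9, P4 = 4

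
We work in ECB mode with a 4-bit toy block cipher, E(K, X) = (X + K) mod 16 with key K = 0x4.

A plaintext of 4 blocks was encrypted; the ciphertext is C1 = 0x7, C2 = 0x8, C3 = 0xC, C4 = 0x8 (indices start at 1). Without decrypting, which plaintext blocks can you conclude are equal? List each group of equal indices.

P2 = P4

ECB encrypts each block independently with the same key, so equal ciphertext blocks imply equal plaintext blocks.
C2 = C4 = 0x8, so P2 = P4.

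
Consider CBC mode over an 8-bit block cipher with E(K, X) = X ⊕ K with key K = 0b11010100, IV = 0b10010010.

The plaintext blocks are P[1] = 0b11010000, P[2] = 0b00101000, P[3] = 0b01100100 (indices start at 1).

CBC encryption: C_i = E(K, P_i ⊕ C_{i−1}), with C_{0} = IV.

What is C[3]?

C[1]: P[1] ⊕ 0b10010010 = 0b01000010; E(K, 0b01000010) = 0b10010110.
C[2]: P[2] ⊕ 0b10010110 = 0b10111110; E(K, 0b10111110) = 0b01101010.
C[3]: P[3] ⊕ 0b01101010 = 0b00001110; E(K, 0b00001110) = 0b11011010.

C[3] = 0b11011010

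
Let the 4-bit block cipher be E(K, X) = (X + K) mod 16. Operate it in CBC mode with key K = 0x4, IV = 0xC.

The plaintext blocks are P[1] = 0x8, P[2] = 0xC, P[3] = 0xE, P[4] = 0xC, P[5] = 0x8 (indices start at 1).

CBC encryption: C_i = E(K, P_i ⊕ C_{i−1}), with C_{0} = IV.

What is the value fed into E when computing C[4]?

0x6

C[1]: P[1] ⊕ 0xC = 0x4; E(K, 0x4) = 0x8.
C[2]: P[2] ⊕ 0x8 = 0x4; E(K, 0x4) = 0x8.
C[3]: P[3] ⊕ 0x8 = 0x6; E(K, 0x6) = 0xA.
C[4]: P[4] ⊕ 0xA = 0x6; E(K, 0x6) = 0xA.
So the input to E for block [4] is 0x6.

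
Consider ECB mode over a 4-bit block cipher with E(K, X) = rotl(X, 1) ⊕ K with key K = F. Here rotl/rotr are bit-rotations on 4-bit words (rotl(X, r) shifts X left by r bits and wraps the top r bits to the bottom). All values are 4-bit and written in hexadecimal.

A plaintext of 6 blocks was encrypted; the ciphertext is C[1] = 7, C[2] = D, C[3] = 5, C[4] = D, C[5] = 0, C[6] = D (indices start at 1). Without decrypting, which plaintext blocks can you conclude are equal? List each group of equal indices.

ECB encrypts each block independently with the same key, so equal ciphertext blocks imply equal plaintext blocks.
C[2] = C[4] = C[6] = D, so P[2] = P[4] = P[6].

P[2] = P[4] = P[6]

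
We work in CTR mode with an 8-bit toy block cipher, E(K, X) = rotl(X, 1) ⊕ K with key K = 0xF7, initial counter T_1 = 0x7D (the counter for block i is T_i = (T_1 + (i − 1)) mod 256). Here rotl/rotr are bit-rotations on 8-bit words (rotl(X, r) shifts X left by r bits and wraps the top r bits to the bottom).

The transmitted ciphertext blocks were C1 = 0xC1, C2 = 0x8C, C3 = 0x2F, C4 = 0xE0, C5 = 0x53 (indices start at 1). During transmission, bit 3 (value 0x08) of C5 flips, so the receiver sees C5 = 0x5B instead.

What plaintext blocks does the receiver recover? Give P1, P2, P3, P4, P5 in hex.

CTR decryption: S_i = E(K, T_i) where T_i is the counter for block i; P_i = C_i ⊕ S_i.
Only C5 changed, to 0x5B. In CTR, a change in C_i flips the same bit in P_i only; the keystream is unaffected. Decrypting the received ciphertext:
P1: T = 0x7D, S = E(K, T) = 0x0D; 0xC1 ⊕ 0x0D = 0xCC.
P2: T = 0x7E, S = E(K, T) = 0x0B; 0x8C ⊕ 0x0B = 0x87.
P3: T = 0x7F, S = E(K, T) = 0x09; 0x2F ⊕ 0x09 = 0x26.
P4: T = 0x80, S = E(K, T) = 0xF6; 0xE0 ⊕ 0xF6 = 0x16.
P5: T = 0x81, S = E(K, T) = 0xF4; 0x5B ⊕ 0xF4 = 0xAF.
Blocks that differ from the original plaintext: P5.

P1 = 0xCC, P2 = 0x87, P3 = 0x26, P4 = 0x16, P5 = 0xAF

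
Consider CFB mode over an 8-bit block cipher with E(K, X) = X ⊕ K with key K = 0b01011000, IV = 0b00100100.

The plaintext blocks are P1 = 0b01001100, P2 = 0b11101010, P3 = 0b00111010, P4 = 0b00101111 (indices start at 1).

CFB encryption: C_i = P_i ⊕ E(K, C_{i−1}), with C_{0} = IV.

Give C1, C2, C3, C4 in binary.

C1 = 0b00110000, C2 = 0b10000010, C3 = 0b11100000, C4 = 0b10010111

C1: E(K, 0b00100100) = 0b01111100; 0b01001100 ⊕ 0b01111100 = 0b00110000.
C2: E(K, 0b00110000) = 0b01101000; 0b11101010 ⊕ 0b01101000 = 0b10000010.
C3: E(K, 0b10000010) = 0b11011010; 0b00111010 ⊕ 0b11011010 = 0b11100000.
C4: E(K, 0b11100000) = 0b10111000; 0b00101111 ⊕ 0b10111000 = 0b10010111.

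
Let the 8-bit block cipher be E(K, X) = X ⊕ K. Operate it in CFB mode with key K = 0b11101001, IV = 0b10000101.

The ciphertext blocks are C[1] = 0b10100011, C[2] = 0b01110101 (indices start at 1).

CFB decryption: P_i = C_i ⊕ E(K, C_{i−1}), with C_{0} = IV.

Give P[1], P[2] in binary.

P[1]: E(K, 0b10000101) = 0b01101100; 0b10100011 ⊕ 0b01101100 = 0b11001111.
P[2]: E(K, 0b10100011) = 0b01001010; 0b01110101 ⊕ 0b01001010 = 0b00111111.

P[1] = 0b11001111, P[2] = 0b00111111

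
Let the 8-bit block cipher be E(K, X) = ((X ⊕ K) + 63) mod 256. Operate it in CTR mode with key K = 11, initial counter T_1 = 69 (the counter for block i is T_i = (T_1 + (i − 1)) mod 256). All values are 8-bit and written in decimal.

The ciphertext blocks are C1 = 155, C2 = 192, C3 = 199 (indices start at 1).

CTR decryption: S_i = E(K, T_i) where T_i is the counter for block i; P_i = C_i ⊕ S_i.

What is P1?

P1 = 22

P1: T = 69, S = E(K, T) = 141; 155 ⊕ 141 = 22.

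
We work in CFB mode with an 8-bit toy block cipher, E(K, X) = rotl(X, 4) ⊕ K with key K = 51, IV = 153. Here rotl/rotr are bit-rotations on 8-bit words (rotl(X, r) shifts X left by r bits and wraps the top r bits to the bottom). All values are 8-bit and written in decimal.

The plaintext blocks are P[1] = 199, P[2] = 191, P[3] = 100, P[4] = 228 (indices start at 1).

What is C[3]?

C[3] = 242

CFB encryption: C_i = P_i ⊕ E(K, C_{i−1}), with C_{0} = IV.
C[1]: E(K, 153) = 170; 199 ⊕ 170 = 109.
C[2]: E(K, 109) = 229; 191 ⊕ 229 = 90.
C[3]: E(K, 90) = 150; 100 ⊕ 150 = 242.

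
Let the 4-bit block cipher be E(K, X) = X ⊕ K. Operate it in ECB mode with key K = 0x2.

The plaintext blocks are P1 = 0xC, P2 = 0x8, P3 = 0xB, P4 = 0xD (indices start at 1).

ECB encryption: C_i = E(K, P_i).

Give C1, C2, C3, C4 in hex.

C1 = 0xE, C2 = 0xA, C3 = 0x9, C4 = 0xF

C1: E(K, 0xC) = 0xE.
C2: E(K, 0x8) = 0xA.
C3: E(K, 0xB) = 0x9.
C4: E(K, 0xD) = 0xF.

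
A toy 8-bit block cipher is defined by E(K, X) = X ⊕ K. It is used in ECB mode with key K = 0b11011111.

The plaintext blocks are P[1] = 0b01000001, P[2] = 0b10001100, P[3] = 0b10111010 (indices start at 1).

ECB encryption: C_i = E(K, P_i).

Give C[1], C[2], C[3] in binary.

C[1]: E(K, 0b01000001) = 0b10011110.
C[2]: E(K, 0b10001100) = 0b01010011.
C[3]: E(K, 0b10111010) = 0b01100101.

C[1] = 0b10011110, C[2] = 0b01010011, C[3] = 0b01100101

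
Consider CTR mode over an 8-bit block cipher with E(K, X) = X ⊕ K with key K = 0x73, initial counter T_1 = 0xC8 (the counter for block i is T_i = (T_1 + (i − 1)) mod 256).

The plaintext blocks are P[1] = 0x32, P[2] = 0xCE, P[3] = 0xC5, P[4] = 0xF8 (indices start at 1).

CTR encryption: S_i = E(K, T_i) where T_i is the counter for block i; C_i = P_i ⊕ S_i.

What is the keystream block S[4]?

C[1]: T = 0xC8, S = E(K, T) = 0xBB; 0x32 ⊕ 0xBB = 0x89.
C[2]: T = 0xC9, S = E(K, T) = 0xBA; 0xCE ⊕ 0xBA = 0x74.
C[3]: T = 0xCA, S = E(K, T) = 0xB9; 0xC5 ⊕ 0xB9 = 0x7C.
C[4]: T = 0xCB, S = E(K, T) = 0xB8; 0xF8 ⊕ 0xB8 = 0x40.
So S[4] = 0xB8.

0xB8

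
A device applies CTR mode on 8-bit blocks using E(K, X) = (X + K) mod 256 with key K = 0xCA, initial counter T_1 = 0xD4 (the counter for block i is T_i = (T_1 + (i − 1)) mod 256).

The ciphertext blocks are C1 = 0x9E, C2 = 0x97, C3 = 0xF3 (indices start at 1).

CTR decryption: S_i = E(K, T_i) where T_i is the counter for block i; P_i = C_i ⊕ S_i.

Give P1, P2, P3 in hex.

P1: T = 0xD4, S = E(K, T) = 0x9E; 0x9E ⊕ 0x9E = 0x00.
P2: T = 0xD5, S = E(K, T) = 0x9F; 0x97 ⊕ 0x9F = 0x08.
P3: T = 0xD6, S = E(K, T) = 0xA0; 0xF3 ⊕ 0xA0 = 0x53.

P1 = 0x00, P2 = 0x08, P3 = 0x53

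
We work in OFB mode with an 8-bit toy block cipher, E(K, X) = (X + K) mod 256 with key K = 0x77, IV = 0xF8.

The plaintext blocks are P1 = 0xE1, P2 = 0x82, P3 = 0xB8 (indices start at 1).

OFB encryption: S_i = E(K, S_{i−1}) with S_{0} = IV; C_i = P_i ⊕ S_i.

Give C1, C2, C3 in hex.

C1: S = E(K, 0xF8) = 0x6F; 0xE1 ⊕ 0x6F = 0x8E.
C2: S = E(K, 0x6F) = 0xE6; 0x82 ⊕ 0xE6 = 0x64.
C3: S = E(K, 0xE6) = 0x5D; 0xB8 ⊕ 0x5D = 0xE5.

C1 = 0x8E, C2 = 0x64, C3 = 0xE5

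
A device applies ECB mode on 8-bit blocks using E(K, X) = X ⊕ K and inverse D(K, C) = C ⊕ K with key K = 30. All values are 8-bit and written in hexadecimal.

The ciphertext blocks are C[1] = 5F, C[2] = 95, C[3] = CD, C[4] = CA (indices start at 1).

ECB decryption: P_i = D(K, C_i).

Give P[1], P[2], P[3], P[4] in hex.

P[1] = 6F, P[2] = A5, P[3] = FD, P[4] = FA

P[1]: D(K, 5F) = 6F.
P[2]: D(K, 95) = A5.
P[3]: D(K, CD) = FD.
P[4]: D(K, CA) = FA.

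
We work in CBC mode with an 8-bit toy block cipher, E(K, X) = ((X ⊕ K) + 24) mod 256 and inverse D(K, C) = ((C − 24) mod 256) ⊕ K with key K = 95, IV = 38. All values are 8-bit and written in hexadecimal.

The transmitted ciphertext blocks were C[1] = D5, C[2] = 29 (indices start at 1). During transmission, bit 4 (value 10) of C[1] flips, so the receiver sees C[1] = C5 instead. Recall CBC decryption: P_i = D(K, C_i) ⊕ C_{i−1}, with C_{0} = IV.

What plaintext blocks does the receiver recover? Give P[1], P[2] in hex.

P[1] = 0C, P[2] = 55

Only C[1] changed, to C5. In CBC, a change in C_i garbles P_i and flips the same bit in P_{i+1}. Decrypting the received ciphertext:
P[1]: D(K, C5) = 34; 34 ⊕ 38 = 0C.
P[2]: D(K, 29) = 90; 90 ⊕ C5 = 55.
Blocks that differ from the original plaintext: P[1], P[2].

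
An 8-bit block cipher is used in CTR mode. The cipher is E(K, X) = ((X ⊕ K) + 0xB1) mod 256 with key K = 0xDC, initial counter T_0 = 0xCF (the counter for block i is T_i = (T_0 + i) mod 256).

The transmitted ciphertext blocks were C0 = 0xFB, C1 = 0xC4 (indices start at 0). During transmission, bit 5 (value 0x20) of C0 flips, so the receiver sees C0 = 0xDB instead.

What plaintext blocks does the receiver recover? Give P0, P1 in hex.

CTR decryption: S_i = E(K, T_i) where T_i is the counter for block i; P_i = C_i ⊕ S_i.
Only C0 changed, to 0xDB. In CTR, a change in C_i flips the same bit in P_i only; the keystream is unaffected. Decrypting the received ciphertext:
P0: T = 0xCF, S = E(K, T) = 0xC4; 0xDB ⊕ 0xC4 = 0x1F.
P1: T = 0xD0, S = E(K, T) = 0xBD; 0xC4 ⊕ 0xBD = 0x79.
Blocks that differ from the original plaintext: P0.

P0 = 0x1F, P1 = 0x79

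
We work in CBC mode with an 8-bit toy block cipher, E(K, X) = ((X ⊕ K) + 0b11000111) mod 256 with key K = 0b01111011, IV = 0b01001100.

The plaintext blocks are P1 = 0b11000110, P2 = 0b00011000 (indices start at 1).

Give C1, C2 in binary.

C1 = 0b10111000, C2 = 0b10100010

CBC encryption: C_i = E(K, P_i ⊕ C_{i−1}), with C_{0} = IV.
C1: P1 ⊕ 0b01001100 = 0b10001010; E(K, 0b10001010) = 0b10111000.
C2: P2 ⊕ 0b10111000 = 0b10100000; E(K, 0b10100000) = 0b10100010.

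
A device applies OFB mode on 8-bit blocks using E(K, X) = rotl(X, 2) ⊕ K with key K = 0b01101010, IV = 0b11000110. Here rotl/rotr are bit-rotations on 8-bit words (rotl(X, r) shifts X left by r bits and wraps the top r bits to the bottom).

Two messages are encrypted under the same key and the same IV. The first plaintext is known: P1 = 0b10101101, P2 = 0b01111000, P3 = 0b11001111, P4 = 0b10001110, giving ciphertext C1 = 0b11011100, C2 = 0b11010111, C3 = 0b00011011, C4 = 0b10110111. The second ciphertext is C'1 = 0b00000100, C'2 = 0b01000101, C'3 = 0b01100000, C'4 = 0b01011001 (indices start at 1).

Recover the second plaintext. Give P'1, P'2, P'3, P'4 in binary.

In OFB with a reused IV, both messages share the same keystream S_i, so C_i ⊕ C'_i = P_i ⊕ P'_i and thus P'_i = P_i ⊕ C_i ⊕ C'_i.
P'1: 0b10101101 ⊕ 0b11011100 ⊕ 0b00000100 = 0b01110101.
P'2: 0b01111000 ⊕ 0b11010111 ⊕ 0b01000101 = 0b11101010.
P'3: 0b11001111 ⊕ 0b00011011 ⊕ 0b01100000 = 0b10110100.
P'4: 0b10001110 ⊕ 0b10110111 ⊕ 0b01011001 = 0b01100000.

P'1 = 0b01110101, P'2 = 0b11101010, P'3 = 0b10110100, P'4 = 0b01100000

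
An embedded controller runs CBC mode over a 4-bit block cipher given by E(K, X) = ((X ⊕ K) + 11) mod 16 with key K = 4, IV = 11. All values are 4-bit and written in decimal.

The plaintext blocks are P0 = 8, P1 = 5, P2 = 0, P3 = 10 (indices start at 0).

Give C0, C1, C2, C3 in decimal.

C0 = 2, C1 = 14, C2 = 5, C3 = 6

CBC encryption: C_i = E(K, P_i ⊕ C_{i−1}), with C_{−1} = IV.
C0: P0 ⊕ 11 = 3; E(K, 3) = 2.
C1: P1 ⊕ 2 = 7; E(K, 7) = 14.
C2: P2 ⊕ 14 = 14; E(K, 14) = 5.
C3: P3 ⊕ 5 = 15; E(K, 15) = 6.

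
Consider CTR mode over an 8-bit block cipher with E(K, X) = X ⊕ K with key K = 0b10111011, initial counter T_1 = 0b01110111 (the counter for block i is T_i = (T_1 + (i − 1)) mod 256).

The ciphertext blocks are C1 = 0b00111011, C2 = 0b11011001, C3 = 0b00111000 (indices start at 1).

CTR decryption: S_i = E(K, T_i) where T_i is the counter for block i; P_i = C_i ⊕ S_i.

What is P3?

P3 = 0b11111010

P3: T = 0b01111001, S = E(K, T) = 0b11000010; 0b00111000 ⊕ 0b11000010 = 0b11111010.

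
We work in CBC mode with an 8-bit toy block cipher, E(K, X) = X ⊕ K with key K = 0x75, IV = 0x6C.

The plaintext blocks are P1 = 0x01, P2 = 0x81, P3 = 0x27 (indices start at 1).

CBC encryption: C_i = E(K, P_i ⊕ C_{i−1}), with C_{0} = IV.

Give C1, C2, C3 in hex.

C1: P1 ⊕ 0x6C = 0x6D; E(K, 0x6D) = 0x18.
C2: P2 ⊕ 0x18 = 0x99; E(K, 0x99) = 0xEC.
C3: P3 ⊕ 0xEC = 0xCB; E(K, 0xCB) = 0xBE.

C1 = 0x18, C2 = 0xEC, C3 = 0xBE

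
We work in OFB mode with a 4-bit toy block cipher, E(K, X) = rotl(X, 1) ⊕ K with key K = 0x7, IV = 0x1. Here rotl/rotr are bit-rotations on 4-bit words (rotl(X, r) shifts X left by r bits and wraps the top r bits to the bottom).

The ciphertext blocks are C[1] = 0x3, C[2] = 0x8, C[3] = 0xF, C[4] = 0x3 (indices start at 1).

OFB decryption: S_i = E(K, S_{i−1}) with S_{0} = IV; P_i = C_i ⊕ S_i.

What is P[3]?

P[1]: S = E(K, 0x1) = 0x5; 0x3 ⊕ 0x5 = 0x6.
P[2]: S = E(K, 0x5) = 0xD; 0x8 ⊕ 0xD = 0x5.
P[3]: S = E(K, 0xD) = 0xC; 0xF ⊕ 0xC = 0x3.

P[3] = 0x3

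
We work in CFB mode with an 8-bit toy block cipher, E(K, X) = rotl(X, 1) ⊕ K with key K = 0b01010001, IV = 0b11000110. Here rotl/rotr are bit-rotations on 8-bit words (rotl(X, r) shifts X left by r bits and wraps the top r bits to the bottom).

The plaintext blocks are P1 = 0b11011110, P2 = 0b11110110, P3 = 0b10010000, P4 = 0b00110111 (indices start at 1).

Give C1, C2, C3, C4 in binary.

C1 = 0b00000010, C2 = 0b10100011, C3 = 0b10000110, C4 = 0b01101011

CFB encryption: C_i = P_i ⊕ E(K, C_{i−1}), with C_{0} = IV.
C1: E(K, 0b11000110) = 0b11011100; 0b11011110 ⊕ 0b11011100 = 0b00000010.
C2: E(K, 0b00000010) = 0b01010101; 0b11110110 ⊕ 0b01010101 = 0b10100011.
C3: E(K, 0b10100011) = 0b00010110; 0b10010000 ⊕ 0b00010110 = 0b10000110.
C4: E(K, 0b10000110) = 0b01011100; 0b00110111 ⊕ 0b01011100 = 0b01101011.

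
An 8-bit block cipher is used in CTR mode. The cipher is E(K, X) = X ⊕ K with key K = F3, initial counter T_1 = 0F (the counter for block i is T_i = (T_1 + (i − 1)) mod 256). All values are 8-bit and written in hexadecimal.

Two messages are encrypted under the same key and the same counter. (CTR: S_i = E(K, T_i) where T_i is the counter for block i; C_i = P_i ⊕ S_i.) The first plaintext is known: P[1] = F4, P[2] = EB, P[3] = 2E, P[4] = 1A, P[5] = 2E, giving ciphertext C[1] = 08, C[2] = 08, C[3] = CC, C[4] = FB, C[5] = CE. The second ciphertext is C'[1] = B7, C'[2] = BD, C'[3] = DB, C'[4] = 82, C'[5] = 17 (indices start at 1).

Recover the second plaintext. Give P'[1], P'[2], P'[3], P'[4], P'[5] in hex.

In CTR with a reused counter, both messages share the same keystream S_i, so C_i ⊕ C'_i = P_i ⊕ P'_i and thus P'_i = P_i ⊕ C_i ⊕ C'_i.
P'[1]: F4 ⊕ 08 ⊕ B7 = 4B.
P'[2]: EB ⊕ 08 ⊕ BD = 5E.
P'[3]: 2E ⊕ CC ⊕ DB = 39.
P'[4]: 1A ⊕ FB ⊕ 82 = 63.
P'[5]: 2E ⊕ CE ⊕ 17 = F7.

P'[1] = 4B, P'[2] = 5E, P'[3] = 39, P'[4] = 63, P'[5] = F7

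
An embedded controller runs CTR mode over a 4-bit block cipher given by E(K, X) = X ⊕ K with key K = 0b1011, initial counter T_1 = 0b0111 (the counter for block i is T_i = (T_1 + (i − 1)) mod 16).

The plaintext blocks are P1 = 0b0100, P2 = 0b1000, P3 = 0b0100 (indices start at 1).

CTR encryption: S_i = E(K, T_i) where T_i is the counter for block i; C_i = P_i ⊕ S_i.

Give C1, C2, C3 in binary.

C1 = 0b1000, C2 = 0b1011, C3 = 0b0110

C1: T = 0b0111, S = E(K, T) = 0b1100; 0b0100 ⊕ 0b1100 = 0b1000.
C2: T = 0b1000, S = E(K, T) = 0b0011; 0b1000 ⊕ 0b0011 = 0b1011.
C3: T = 0b1001, S = E(K, T) = 0b0010; 0b0100 ⊕ 0b0010 = 0b0110.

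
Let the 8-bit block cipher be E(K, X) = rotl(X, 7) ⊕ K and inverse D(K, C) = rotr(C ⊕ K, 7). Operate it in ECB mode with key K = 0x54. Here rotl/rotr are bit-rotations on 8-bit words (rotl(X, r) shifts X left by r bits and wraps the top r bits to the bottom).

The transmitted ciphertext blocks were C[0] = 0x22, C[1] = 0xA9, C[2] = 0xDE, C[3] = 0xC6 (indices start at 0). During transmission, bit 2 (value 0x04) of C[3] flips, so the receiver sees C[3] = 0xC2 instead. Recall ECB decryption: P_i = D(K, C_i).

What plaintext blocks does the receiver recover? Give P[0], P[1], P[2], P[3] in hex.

P[0] = 0xEC, P[1] = 0xFB, P[2] = 0x15, P[3] = 0x2D

Only C[3] changed, to 0xC2. In ECB, a change in C_i affects only P_i. Decrypting the received ciphertext:
P[0]: D(K, 0x22) = 0xEC.
P[1]: D(K, 0xA9) = 0xFB.
P[2]: D(K, 0xDE) = 0x15.
P[3]: D(K, 0xC2) = 0x2D.
Blocks that differ from the original plaintext: P[3].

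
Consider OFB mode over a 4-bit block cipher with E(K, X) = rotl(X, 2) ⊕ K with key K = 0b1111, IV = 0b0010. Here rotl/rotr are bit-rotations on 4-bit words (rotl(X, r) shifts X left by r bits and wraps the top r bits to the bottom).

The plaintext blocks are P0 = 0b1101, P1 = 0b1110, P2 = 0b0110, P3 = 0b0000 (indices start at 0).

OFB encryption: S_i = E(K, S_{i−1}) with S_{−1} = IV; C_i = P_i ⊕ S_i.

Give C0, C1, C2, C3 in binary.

C0 = 0b1010, C1 = 0b1100, C2 = 0b0001, C3 = 0b0010

C0: S = E(K, 0b0010) = 0b0111; 0b1101 ⊕ 0b0111 = 0b1010.
C1: S = E(K, 0b0111) = 0b0010; 0b1110 ⊕ 0b0010 = 0b1100.
C2: S = E(K, 0b0010) = 0b0111; 0b0110 ⊕ 0b0111 = 0b0001.
C3: S = E(K, 0b0111) = 0b0010; 0b0000 ⊕ 0b0010 = 0b0010.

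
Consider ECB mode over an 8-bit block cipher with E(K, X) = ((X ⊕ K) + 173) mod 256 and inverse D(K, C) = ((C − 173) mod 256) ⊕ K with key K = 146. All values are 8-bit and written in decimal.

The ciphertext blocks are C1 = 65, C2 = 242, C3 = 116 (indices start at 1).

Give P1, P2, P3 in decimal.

ECB decryption: P_i = D(K, C_i).
P1: D(K, 65) = 6.
P2: D(K, 242) = 215.
P3: D(K, 116) = 85.

P1 = 6, P2 = 215, P3 = 85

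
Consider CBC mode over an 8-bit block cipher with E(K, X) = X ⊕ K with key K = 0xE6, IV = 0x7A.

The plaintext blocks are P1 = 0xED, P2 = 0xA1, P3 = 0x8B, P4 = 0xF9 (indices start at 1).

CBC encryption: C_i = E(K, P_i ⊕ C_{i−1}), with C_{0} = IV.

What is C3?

C3 = 0x5B

C1: P1 ⊕ 0x7A = 0x97; E(K, 0x97) = 0x71.
C2: P2 ⊕ 0x71 = 0xD0; E(K, 0xD0) = 0x36.
C3: P3 ⊕ 0x36 = 0xBD; E(K, 0xBD) = 0x5B.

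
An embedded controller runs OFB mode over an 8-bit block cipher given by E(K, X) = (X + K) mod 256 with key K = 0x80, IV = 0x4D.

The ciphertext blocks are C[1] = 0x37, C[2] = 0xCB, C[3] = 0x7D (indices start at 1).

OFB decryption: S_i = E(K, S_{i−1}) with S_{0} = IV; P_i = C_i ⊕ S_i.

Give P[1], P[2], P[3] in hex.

P[1]: S = E(K, 0x4D) = 0xCD; 0x37 ⊕ 0xCD = 0xFA.
P[2]: S = E(K, 0xCD) = 0x4D; 0xCB ⊕ 0x4D = 0x86.
P[3]: S = E(K, 0x4D) = 0xCD; 0x7D ⊕ 0xCD = 0xB0.

P[1] = 0xFA, P[2] = 0x86, P[3] = 0xB0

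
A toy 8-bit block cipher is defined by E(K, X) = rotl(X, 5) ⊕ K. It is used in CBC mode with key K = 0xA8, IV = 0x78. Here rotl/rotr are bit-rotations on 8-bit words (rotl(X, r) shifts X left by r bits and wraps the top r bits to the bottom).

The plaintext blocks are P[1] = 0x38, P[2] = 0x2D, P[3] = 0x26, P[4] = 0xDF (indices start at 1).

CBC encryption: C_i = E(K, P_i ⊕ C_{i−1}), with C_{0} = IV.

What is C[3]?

C[1]: P[1] ⊕ 0x78 = 0x40; E(K, 0x40) = 0xA0.
C[2]: P[2] ⊕ 0xA0 = 0x8D; E(K, 0x8D) = 0x19.
C[3]: P[3] ⊕ 0x19 = 0x3F; E(K, 0x3F) = 0x4F.

C[3] = 0x4F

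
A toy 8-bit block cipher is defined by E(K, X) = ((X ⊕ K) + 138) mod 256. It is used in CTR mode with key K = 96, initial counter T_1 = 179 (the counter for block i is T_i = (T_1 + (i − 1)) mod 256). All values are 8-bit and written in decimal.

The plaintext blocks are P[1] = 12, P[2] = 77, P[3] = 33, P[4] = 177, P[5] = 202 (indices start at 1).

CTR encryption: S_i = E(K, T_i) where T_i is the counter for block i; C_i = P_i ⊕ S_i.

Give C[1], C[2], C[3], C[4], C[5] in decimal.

C[1]: T = 179, S = E(K, T) = 93; 12 ⊕ 93 = 81.
C[2]: T = 180, S = E(K, T) = 94; 77 ⊕ 94 = 19.
C[3]: T = 181, S = E(K, T) = 95; 33 ⊕ 95 = 126.
C[4]: T = 182, S = E(K, T) = 96; 177 ⊕ 96 = 209.
C[5]: T = 183, S = E(K, T) = 97; 202 ⊕ 97 = 171.

C[1] = 81, C[2] = 19, C[3] = 126, C[4] = 209, C[5] = 171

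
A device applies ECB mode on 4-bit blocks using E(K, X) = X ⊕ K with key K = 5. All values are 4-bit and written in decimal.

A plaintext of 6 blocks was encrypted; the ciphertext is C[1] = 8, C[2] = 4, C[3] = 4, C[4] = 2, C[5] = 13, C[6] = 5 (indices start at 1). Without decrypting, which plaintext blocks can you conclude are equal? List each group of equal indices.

ECB encrypts each block independently with the same key, so equal ciphertext blocks imply equal plaintext blocks.
C[2] = C[3] = 4, so P[2] = P[3].

P[2] = P[3]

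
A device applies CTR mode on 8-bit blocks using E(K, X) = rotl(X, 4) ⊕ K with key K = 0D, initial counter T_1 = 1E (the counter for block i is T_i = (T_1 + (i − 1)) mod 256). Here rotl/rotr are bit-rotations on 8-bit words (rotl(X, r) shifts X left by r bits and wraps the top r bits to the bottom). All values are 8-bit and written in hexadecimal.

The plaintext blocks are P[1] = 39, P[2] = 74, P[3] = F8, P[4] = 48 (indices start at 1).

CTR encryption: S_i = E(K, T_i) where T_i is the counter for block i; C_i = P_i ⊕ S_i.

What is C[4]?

C[1]: T = 1E, S = E(K, T) = EC; 39 ⊕ EC = D5.
C[2]: T = 1F, S = E(K, T) = FC; 74 ⊕ FC = 88.
C[3]: T = 20, S = E(K, T) = 0F; F8 ⊕ 0F = F7.
C[4]: T = 21, S = E(K, T) = 1F; 48 ⊕ 1F = 57.

C[4] = 57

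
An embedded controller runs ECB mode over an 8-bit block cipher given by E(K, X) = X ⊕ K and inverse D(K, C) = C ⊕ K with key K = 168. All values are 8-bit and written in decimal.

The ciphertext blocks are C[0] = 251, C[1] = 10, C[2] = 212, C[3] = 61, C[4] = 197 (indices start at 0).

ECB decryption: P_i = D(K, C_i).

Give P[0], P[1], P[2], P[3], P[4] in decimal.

P[0] = 83, P[1] = 162, P[2] = 124, P[3] = 149, P[4] = 109

P[0]: D(K, 251) = 83.
P[1]: D(K, 10) = 162.
P[2]: D(K, 212) = 124.
P[3]: D(K, 61) = 149.
P[4]: D(K, 197) = 109.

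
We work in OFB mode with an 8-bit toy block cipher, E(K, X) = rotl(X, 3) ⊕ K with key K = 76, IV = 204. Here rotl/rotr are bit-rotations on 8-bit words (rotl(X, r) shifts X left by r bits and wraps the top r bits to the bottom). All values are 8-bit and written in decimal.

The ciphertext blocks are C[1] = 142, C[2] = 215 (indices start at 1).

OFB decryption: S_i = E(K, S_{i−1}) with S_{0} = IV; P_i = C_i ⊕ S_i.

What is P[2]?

P[2] = 202

P[1]: S = E(K, 204) = 42; 142 ⊕ 42 = 164.
P[2]: S = E(K, 42) = 29; 215 ⊕ 29 = 202.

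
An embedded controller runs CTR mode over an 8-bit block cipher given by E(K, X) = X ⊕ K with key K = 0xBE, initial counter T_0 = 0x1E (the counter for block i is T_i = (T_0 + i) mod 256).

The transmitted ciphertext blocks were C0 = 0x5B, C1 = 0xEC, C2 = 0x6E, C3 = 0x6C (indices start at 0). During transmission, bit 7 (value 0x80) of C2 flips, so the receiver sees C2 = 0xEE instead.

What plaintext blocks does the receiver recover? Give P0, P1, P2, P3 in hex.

CTR decryption: S_i = E(K, T_i) where T_i is the counter for block i; P_i = C_i ⊕ S_i.
Only C2 changed, to 0xEE. In CTR, a change in C_i flips the same bit in P_i only; the keystream is unaffected. Decrypting the received ciphertext:
P0: T = 0x1E, S = E(K, T) = 0xA0; 0x5B ⊕ 0xA0 = 0xFB.
P1: T = 0x1F, S = E(K, T) = 0xA1; 0xEC ⊕ 0xA1 = 0x4D.
P2: T = 0x20, S = E(K, T) = 0x9E; 0xEE ⊕ 0x9E = 0x70.
P3: T = 0x21, S = E(K, T) = 0x9F; 0x6C ⊕ 0x9F = 0xF3.
Blocks that differ from the original plaintext: P2.

P0 = 0xFB, P1 = 0x4D, P2 = 0x70, P3 = 0xF3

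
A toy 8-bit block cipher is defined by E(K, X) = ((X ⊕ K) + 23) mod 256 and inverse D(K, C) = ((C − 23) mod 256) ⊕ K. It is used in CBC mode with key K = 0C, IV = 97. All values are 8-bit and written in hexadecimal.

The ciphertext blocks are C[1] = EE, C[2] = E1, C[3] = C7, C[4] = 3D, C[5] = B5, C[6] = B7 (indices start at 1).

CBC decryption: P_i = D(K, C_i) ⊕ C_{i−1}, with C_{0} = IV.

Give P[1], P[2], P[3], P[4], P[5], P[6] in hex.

P[1] = 50, P[2] = 5C, P[3] = 49, P[4] = D1, P[5] = A3, P[6] = 2D

P[1]: D(K, EE) = C7; C7 ⊕ 97 = 50.
P[2]: D(K, E1) = B2; B2 ⊕ EE = 5C.
P[3]: D(K, C7) = A8; A8 ⊕ E1 = 49.
P[4]: D(K, 3D) = 16; 16 ⊕ C7 = D1.
P[5]: D(K, B5) = 9E; 9E ⊕ 3D = A3.
P[6]: D(K, B7) = 98; 98 ⊕ B5 = 2D.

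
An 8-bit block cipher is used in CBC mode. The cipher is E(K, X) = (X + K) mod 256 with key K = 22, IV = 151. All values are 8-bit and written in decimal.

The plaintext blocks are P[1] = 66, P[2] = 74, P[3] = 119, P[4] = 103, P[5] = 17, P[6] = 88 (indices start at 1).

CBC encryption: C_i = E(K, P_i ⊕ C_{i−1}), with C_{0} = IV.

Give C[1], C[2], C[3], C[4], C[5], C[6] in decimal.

C[1] = 235, C[2] = 183, C[3] = 214, C[4] = 199, C[5] = 236, C[6] = 202

C[1]: P[1] ⊕ 151 = 213; E(K, 213) = 235.
C[2]: P[2] ⊕ 235 = 161; E(K, 161) = 183.
C[3]: P[3] ⊕ 183 = 192; E(K, 192) = 214.
C[4]: P[4] ⊕ 214 = 177; E(K, 177) = 199.
C[5]: P[5] ⊕ 199 = 214; E(K, 214) = 236.
C[6]: P[6] ⊕ 236 = 180; E(K, 180) = 202.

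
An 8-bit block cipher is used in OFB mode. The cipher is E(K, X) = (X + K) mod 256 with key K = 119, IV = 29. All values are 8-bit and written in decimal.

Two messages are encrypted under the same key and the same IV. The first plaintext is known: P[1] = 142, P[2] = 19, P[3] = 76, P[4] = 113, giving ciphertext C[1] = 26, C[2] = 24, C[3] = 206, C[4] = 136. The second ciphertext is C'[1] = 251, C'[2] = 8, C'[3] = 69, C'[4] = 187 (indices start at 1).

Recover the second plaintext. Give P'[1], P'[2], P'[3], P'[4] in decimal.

In OFB with a reused IV, both messages share the same keystream S_i, so C_i ⊕ C'_i = P_i ⊕ P'_i and thus P'_i = P_i ⊕ C_i ⊕ C'_i.
P'[1]: 142 ⊕ 26 ⊕ 251 = 111.
P'[2]: 19 ⊕ 24 ⊕ 8 = 3.
P'[3]: 76 ⊕ 206 ⊕ 69 = 199.
P'[4]: 113 ⊕ 136 ⊕ 187 = 66.

P'[1] = 111, P'[2] = 3, P'[3] = 199, P'[4] = 66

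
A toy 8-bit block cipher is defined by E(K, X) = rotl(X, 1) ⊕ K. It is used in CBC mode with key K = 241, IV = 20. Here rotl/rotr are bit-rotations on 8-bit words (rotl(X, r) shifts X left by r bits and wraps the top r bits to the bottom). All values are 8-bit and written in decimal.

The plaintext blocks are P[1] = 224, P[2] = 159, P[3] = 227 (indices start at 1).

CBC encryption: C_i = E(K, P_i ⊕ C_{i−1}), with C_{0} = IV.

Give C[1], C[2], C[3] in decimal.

C[1]: P[1] ⊕ 20 = 244; E(K, 244) = 24.
C[2]: P[2] ⊕ 24 = 135; E(K, 135) = 254.
C[3]: P[3] ⊕ 254 = 29; E(K, 29) = 203.

C[1] = 24, C[2] = 254, C[3] = 203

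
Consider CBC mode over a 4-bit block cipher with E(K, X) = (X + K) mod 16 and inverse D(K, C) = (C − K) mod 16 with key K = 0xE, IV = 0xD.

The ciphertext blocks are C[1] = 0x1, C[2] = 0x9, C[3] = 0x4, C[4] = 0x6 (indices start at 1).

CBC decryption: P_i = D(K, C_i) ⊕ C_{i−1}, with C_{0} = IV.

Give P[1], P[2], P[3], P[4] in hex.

P[1]: D(K, 0x1) = 0x3; 0x3 ⊕ 0xD = 0xE.
P[2]: D(K, 0x9) = 0xB; 0xB ⊕ 0x1 = 0xA.
P[3]: D(K, 0x4) = 0x6; 0x6 ⊕ 0x9 = 0xF.
P[4]: D(K, 0x6) = 0x8; 0x8 ⊕ 0x4 = 0xC.

P[1] = 0xE, P[2] = 0xA, P[3] = 0xF, P[4] = 0xC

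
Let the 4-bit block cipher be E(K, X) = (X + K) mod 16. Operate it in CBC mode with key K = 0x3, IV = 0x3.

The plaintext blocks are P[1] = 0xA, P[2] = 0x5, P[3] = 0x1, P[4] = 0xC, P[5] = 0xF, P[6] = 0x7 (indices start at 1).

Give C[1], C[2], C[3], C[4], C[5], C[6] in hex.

CBC encryption: C_i = E(K, P_i ⊕ C_{i−1}), with C_{0} = IV.
C[1]: P[1] ⊕ 0x3 = 0x9; E(K, 0x9) = 0xC.
C[2]: P[2] ⊕ 0xC = 0x9; E(K, 0x9) = 0xC.
C[3]: P[3] ⊕ 0xC = 0xD; E(K, 0xD) = 0x0.
C[4]: P[4] ⊕ 0x0 = 0xC; E(K, 0xC) = 0xF.
C[5]: P[5] ⊕ 0xF = 0x0; E(K, 0x0) = 0x3.
C[6]: P[6] ⊕ 0x3 = 0x4; E(K, 0x4) = 0x7.

C[1] = 0xC, C[2] = 0xC, C[3] = 0x0, C[4] = 0xF, C[5] = 0x3, C[6] = 0x7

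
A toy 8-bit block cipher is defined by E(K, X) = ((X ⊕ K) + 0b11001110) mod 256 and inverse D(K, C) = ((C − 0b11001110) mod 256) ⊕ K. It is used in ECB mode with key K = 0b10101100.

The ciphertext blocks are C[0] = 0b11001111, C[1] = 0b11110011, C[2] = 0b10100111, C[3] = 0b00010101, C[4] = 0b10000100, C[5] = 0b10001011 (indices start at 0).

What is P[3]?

ECB decryption: P_i = D(K, C_i).
P[3]: D(K, 0b00010101) = 0b11101011.

P[3] = 0b11101011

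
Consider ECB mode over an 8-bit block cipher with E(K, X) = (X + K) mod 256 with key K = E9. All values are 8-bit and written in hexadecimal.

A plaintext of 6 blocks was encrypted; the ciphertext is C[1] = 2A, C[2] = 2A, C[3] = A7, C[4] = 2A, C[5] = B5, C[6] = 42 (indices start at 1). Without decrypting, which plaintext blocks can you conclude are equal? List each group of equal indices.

ECB encrypts each block independently with the same key, so equal ciphertext blocks imply equal plaintext blocks.
C[1] = C[2] = C[4] = 2A, so P[1] = P[2] = P[4].

P[1] = P[2] = P[4]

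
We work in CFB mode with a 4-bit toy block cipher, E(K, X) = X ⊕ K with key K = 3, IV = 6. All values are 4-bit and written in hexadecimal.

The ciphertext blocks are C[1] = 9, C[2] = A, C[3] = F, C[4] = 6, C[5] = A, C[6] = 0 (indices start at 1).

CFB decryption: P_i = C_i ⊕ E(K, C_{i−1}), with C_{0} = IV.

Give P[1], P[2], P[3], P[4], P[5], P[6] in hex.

P[1] = C, P[2] = 0, P[3] = 6, P[4] = A, P[5] = F, P[6] = 9

P[1]: E(K, 6) = 5; 9 ⊕ 5 = C.
P[2]: E(K, 9) = A; A ⊕ A = 0.
P[3]: E(K, A) = 9; F ⊕ 9 = 6.
P[4]: E(K, F) = C; 6 ⊕ C = A.
P[5]: E(K, 6) = 5; A ⊕ 5 = F.
P[6]: E(K, A) = 9; 0 ⊕ 9 = 9.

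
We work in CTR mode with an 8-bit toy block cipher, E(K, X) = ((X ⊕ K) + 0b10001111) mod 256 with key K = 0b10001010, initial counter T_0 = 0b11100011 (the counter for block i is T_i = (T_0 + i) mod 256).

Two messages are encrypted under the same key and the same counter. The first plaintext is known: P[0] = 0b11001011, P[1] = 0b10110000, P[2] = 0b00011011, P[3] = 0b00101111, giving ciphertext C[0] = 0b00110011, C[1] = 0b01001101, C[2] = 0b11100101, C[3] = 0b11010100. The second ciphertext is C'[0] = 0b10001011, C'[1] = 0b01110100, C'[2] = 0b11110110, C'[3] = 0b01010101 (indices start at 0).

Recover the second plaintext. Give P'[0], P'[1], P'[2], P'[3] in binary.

In CTR with a reused counter, both messages share the same keystream S_i, so C_i ⊕ C'_i = P_i ⊕ P'_i and thus P'_i = P_i ⊕ C_i ⊕ C'_i.
P'[0]: 0b11001011 ⊕ 0b00110011 ⊕ 0b10001011 = 0b01110011.
P'[1]: 0b10110000 ⊕ 0b01001101 ⊕ 0b01110100 = 0b10001001.
P'[2]: 0b00011011 ⊕ 0b11100101 ⊕ 0b11110110 = 0b00001000.
P'[3]: 0b00101111 ⊕ 0b11010100 ⊕ 0b01010101 = 0b10101110.

P'[0] = 0b01110011, P'[1] = 0b10001001, P'[2] = 0b00001000, P'[3] = 0b10101110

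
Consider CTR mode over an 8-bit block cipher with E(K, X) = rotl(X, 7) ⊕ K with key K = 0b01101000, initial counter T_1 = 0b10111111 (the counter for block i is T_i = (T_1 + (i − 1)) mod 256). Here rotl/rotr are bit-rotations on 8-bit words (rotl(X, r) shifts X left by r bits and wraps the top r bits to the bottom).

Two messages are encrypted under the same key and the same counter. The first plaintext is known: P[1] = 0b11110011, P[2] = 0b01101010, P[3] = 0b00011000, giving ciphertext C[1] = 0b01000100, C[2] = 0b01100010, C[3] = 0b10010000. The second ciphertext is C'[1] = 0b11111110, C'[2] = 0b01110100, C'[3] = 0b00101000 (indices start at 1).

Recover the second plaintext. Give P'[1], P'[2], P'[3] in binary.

In CTR with a reused counter, both messages share the same keystream S_i, so C_i ⊕ C'_i = P_i ⊕ P'_i and thus P'_i = P_i ⊕ C_i ⊕ C'_i.
P'[1]: 0b11110011 ⊕ 0b01000100 ⊕ 0b11111110 = 0b01001001.
P'[2]: 0b01101010 ⊕ 0b01100010 ⊕ 0b01110100 = 0b01111100.
P'[3]: 0b00011000 ⊕ 0b10010000 ⊕ 0b00101000 = 0b10100000.

P'[1] = 0b01001001, P'[2] = 0b01111100, P'[3] = 0b10100000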